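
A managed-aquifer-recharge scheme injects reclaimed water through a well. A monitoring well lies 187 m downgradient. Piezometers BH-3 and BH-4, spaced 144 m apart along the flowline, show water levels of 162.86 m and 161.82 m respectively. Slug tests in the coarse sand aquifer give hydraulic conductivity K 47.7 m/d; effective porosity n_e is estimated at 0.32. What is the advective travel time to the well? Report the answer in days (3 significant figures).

Hydraulic gradient i = (162.86 − 161.82) / 144 = 1.04 / 144 = 0.007222
q = Ki = 47.7 × 0.007222 = 0.3445 m/d
Seepage velocity v = q / n = 0.3445 / 0.32 = 1.077 m/d
t = L / v = 187 / 1.077 = 173.7 d

174 days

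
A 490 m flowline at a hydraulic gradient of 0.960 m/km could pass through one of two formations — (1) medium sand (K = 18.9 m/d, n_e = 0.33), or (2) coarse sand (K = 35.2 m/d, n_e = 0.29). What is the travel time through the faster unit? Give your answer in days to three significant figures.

4210 days

Unit 1 (medium sand): v = 18.9×9.6e-4/0.33 = 0.05498 m/d, t = 490/0.05498 = 8912 d
Unit 2 (coarse sand): v = 35.2×9.6e-4/0.29 = 0.1165 m/d, t = 490/0.1165 = 4205 d
Faster unit: t = 4210 d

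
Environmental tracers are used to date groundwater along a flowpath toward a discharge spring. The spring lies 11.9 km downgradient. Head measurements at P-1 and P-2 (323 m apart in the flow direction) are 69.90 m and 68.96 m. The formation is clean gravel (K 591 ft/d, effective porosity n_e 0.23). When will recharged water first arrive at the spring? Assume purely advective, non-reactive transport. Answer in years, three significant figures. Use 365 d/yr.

Hydraulic gradient i = (69.90 − 68.96) / 323 = 0.94 / 323 = 0.002910
K = 591 ft/d × 0.3048 = 180.1 m/d
q = Ki = 180.1 × 0.002910 = 0.5242 m/d
v = Ki/n = 180.1·0.002910/0.23 = 2.279 m/d
L = 11.9 km = 11900 m
t = L / v = 11900 / 2.279 = 5221 d
   = 5221 / 365 = 14.3 yr

14.3 years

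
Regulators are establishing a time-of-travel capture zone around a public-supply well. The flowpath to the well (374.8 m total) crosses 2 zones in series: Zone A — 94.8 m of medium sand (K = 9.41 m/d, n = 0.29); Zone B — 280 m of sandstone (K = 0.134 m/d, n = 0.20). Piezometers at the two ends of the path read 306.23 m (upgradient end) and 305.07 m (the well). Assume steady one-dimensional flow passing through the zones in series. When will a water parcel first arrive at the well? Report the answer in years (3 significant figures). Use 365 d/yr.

414 years

Total head drop ΔH = 306.23 − 305.07 = 1.16 m
Continuity: the same q passes through each zone, so ΔH = q·Σ(L_j/K_j) — the zones act as resistances in series.
Σ(L/K) = 94.8/9.41 + 280/0.134 = 10.07 + 2090 = 2100 d
q = ΔH / Σ(L/K) = 1.16 / 2100 = 5.525e-4 m/d (same in every zone)
Zone A: v = q/n = 5.525e-4/0.29 = 0.001905 m/d → t_A = 94.8/0.001905 = 49760 d
Zone B: v = q/n = 5.525e-4/0.20 = 0.002762 m/d → t_B = 280/0.002762 = 101400 d
Total t = 49760 + 101400 = 151100 d
   = 151100 / 365 = 414 yr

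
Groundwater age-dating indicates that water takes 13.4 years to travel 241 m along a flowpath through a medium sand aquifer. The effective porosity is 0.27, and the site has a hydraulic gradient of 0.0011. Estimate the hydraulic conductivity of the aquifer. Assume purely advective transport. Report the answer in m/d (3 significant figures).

12.1 m/d

t = 13.4 years = 4891 d
v = L / t = 241 / 4891 = 0.04927 m/d
K = v · n / i = 0.04927 × 0.27 / 0.0011 = 12.1 m/d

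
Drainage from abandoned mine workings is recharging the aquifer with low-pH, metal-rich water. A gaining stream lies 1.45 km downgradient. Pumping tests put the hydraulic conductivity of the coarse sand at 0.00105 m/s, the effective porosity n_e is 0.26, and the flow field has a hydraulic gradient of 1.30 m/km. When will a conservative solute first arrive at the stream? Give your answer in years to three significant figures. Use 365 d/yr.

8.76 years

K = 0.00105 m/s × 86400 s/d = 90.72 m/d
q = Ki = 90.72 × 0.0013 = 0.1179 m/d
v_s = q/n_e = 0.1179/0.26 = 0.4536 m/d
L = 1.45 km = 1450 m
t = L / v = 1450 / 0.4536 = 3197 d
   = 3197 / 365 = 8.76 yr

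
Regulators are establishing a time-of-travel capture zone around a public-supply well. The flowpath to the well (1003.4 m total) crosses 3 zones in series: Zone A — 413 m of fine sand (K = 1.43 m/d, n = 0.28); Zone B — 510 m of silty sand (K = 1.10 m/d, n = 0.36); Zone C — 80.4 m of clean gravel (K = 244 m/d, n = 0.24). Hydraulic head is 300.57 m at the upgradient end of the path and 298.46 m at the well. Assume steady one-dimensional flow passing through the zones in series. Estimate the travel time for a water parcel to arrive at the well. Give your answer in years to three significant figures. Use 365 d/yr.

Total head drop ΔH = 300.57 − 298.46 = 2.11 m
Steady 1-D flow in series ⇒ the Darcy flux q is identical in every zone and the zone head losses add (resistances L/K in series).
Σ(L/K) = 413/1.43 + 510/1.10 + 80.4/244 = 288.8 + 463.6 + 0.3295 = 752.8 d
q = ΔH / Σ(L/K) = 2.11 / 752.8 = 0.002803 m/d (same in every zone)
Zone A: v = q/n = 0.002803/0.28 = 0.01001 m/d → t_A = 413/0.01001 = 41260 d
Zone B: v = q/n = 0.002803/0.36 = 0.007786 m/d → t_B = 510/0.007786 = 65500 d
Zone C: v = q/n = 0.002803/0.24 = 0.01168 m/d → t_C = 80.4/0.01168 = 6884 d
Total t = 41260 + 65500 + 6884 = 113600 d
   = 113600 / 365 = 311 yr

311 years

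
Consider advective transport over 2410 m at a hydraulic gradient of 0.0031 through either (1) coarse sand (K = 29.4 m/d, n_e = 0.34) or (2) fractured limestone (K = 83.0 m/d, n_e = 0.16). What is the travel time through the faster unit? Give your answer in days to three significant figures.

Unit 1 (coarse sand): v = 29.4×0.0031/0.34 = 0.2681 m/d, t = 2410/0.2681 = 8991 d
Unit 2 (fractured limestone): v = 83.0×0.0031/0.16 = 1.608 m/d, t = 2410/1.608 = 1499 d
Faster unit: t = 1500 d

1500 days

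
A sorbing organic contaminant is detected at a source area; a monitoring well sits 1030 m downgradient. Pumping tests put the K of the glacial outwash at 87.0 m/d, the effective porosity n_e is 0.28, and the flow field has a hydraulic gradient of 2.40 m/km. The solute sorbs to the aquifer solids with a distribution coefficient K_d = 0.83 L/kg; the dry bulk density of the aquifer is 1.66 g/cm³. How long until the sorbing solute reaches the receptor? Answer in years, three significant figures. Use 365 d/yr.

22.4 years

Darcy flux q = K·i = 87.0 × 0.0024 = 0.2088 m/d
v_s = q/n_e = 0.2088/0.28 = 0.7457 m/d
Retardation R = 1 + ρ_b·K_d/n = 1 + 1.66×0.83/0.28 = 5.921
Contaminant velocity v_c = v/R = 0.7457/5.921 = 0.1260 m/d
t = L/v_c = 1030/0.1260 = 8178 d
   = 8178/365 = 22.4 yr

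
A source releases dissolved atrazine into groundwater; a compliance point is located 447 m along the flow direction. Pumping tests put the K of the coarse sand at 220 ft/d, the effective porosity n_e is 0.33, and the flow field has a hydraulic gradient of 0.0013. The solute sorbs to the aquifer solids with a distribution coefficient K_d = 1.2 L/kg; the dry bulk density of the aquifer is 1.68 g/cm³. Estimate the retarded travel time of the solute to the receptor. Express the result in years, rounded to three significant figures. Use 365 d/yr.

K = 220 ft/d × 0.3048 = 67.06 m/d
Darcy flux q = K·i = 67.06 × 0.0013 = 0.08717 m/d
Seepage velocity v = q / n = 0.08717 / 0.33 = 0.2642 m/d
Retardation R = 1 + ρ_b·K_d/n = 1 + 1.68×1.2/0.33 = 7.109
Contaminant velocity v_c = v/R = 0.2642/7.109 = 0.03716 m/d
t = L/v_c = 447/0.03716 = 12030 d
   = 12030/365 = 33.0 yr

33.0 years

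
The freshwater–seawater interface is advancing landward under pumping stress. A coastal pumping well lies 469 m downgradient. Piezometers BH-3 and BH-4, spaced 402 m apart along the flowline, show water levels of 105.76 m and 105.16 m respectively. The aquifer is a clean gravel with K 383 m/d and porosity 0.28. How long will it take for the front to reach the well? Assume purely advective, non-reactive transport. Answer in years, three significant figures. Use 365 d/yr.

0.629 years

Hydraulic gradient i = (105.76 − 105.16) / 402 = 0.60 / 402 = 0.001493
Darcy flux q = K·i = 383 × 0.001493 = 0.5716 m/d
v_s = q/n_e = 0.5716/0.28 = 2.042 m/d
t = L / v = 469 / 2.042 = 229.7 d
   = 229.7 / 365 = 0.629 yr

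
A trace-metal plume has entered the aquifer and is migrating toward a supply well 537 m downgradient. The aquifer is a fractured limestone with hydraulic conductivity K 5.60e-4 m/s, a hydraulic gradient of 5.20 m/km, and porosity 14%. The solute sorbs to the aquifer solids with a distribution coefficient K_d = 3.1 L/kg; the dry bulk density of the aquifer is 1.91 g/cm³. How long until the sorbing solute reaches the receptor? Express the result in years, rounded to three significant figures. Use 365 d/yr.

K = 5.60e-4 m/s × 86400 s/d = 48.38 m/d
Darcy flux q = K·i = 48.38 × 0.0052 = 0.2516 m/d
v_s = q/n_e = 0.2516/0.14 = 1.797 m/d
Retardation R = 1 + ρ_b·K_d/n = 1 + 1.91×3.1/0.14 = 43.29
Contaminant velocity v_c = v/R = 1.797/43.29 = 0.04151 m/d
t = L/v_c = 537/0.04151 = 12940 d
   = 12940/365 = 35.4 yr

35.4 years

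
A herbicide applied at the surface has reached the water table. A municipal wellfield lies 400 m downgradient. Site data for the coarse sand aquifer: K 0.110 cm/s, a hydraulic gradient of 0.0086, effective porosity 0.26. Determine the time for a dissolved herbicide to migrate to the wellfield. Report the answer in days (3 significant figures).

127 days

K = 0.110 cm/s × 864 = 95.04 m/d
Darcy flux q = K·i = 95.04 × 0.0086 = 0.8173 m/d
v = Ki/n = 95.04·0.0086/0.26 = 3.144 m/d
t = L / v = 400 / 3.144 = 127.2 d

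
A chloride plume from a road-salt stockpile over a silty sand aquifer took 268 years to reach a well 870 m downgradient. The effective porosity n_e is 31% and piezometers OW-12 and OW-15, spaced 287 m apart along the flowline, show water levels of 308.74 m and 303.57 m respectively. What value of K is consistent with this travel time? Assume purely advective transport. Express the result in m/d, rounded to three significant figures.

Hydraulic gradient i = (308.74 − 303.57) / 287 = 5.17 / 287 = 0.01801
t = 268 years = 97820 d
v = L / t = 870 / 97820 = 0.008894 m/d
K = v · n / i = 0.008894 × 0.31 / 0.01801 = 0.153 m/d

0.153 m/d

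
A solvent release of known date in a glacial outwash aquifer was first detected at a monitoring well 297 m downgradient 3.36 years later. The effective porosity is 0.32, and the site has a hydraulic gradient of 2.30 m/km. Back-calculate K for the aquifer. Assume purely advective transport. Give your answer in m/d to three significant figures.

33.7 m/d

t = 3.36 years = 1226 d
v = L / t = 297 / 1226 = 0.2422 m/d
K = v · n / i = 0.2422 × 0.32 / 0.0023 = 33.7 m/d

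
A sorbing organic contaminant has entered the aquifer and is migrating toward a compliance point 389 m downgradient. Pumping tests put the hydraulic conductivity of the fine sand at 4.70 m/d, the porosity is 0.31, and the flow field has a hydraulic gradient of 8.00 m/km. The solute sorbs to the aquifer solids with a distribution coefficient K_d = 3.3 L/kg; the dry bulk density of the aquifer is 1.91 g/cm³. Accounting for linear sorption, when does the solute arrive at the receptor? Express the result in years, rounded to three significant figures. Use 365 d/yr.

187 years

q = Ki = 4.70 × 0.0080 = 0.03760 m/d
v_s = q/n_e = 0.03760/0.31 = 0.1213 m/d
Retardation R = 1 + ρ_b·K_d/n = 1 + 1.91×3.3/0.31 = 21.33
Contaminant velocity v_c = v/R = 0.1213/21.33 = 0.005686 m/d
t = L/v_c = 389/0.005686 = 68420 d
   = 68420/365 = 187 yr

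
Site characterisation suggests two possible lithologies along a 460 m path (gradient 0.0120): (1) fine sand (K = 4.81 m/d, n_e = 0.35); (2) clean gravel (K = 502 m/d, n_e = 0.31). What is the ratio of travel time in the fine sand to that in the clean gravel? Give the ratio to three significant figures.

Unit 1 (fine sand): v = 4.81×0.012/0.35 = 0.1649 m/d, t = 460/0.1649 = 2789 d
Unit 2 (clean gravel): v = 502×0.012/0.31 = 19.43 m/d, t = 460/19.43 = 23.67 d
t(fine sand) / t(clean gravel) = 2789/23.67 = 118

118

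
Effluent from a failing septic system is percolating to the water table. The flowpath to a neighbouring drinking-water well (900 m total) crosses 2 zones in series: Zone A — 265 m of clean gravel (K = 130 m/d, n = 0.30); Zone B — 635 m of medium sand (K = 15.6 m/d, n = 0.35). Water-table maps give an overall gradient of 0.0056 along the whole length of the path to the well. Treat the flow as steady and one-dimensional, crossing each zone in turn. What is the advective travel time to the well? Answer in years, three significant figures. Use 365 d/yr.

Steady 1-D flow in series ⇒ the Darcy flux q is identical in every zone and the zone head losses add (resistances L/K in series).
Σ(L/K) = 265/130 + 635/15.6 = 2.038 + 40.71 = 42.74 d
K_eq = L_total / Σ(L/K) = 900 / 42.74 = 21.06 m/d
q = K_eq · i = 21.06 × 0.0056 = 0.1179 m/d (same in every zone)
Zone A: v = q/n = 0.1179/0.30 = 0.3930 m/d → t_A = 265/0.3930 = 674.2 d
Zone B: v = q/n = 0.1179/0.35 = 0.3369 m/d → t_B = 635/0.3369 = 1885 d
Total t = 674.2 + 1885 = 2559 d
   = 2559 / 365 = 7.01 yr

7.01 years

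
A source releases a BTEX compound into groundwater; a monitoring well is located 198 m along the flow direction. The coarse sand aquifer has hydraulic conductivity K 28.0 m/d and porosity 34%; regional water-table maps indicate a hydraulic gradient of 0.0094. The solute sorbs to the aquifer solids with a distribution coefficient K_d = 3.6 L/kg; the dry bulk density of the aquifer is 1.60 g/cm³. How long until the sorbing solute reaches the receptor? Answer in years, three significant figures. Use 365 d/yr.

Darcy flux q = K·i = 28.0 × 0.0094 = 0.2632 m/d
Average linear velocity = 0.2632 / 0.34 = 0.7741 m/d
Retardation R = 1 + ρ_b·K_d/n = 1 + 1.60×3.6/0.34 = 17.94
Contaminant velocity v_c = v/R = 0.7741/17.94 = 0.04315 m/d
t = L/v_c = 198/0.04315 = 4589 d
   = 4589/365 = 12.6 yr

12.6 years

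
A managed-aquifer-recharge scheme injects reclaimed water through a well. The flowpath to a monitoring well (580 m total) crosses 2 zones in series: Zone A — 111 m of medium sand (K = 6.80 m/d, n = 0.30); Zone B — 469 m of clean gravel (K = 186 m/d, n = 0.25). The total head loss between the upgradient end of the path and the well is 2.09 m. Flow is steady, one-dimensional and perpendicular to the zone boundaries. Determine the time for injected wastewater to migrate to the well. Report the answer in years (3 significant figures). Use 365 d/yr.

Steady 1-D flow in series ⇒ the Darcy flux q is identical in every zone and the zone head losses add (resistances L/K in series).
Σ(L/K) = 111/6.80 + 469/186 = 16.32 + 2.522 = 18.85 d
q = ΔH / Σ(L/K) = 2.09 / 18.85 = 0.1109 m/d (same in every zone)
Zone A: v = q/n = 0.1109/0.30 = 0.3697 m/d → t_A = 111/0.3697 = 300.3 d
Zone B: v = q/n = 0.1109/0.25 = 0.4436 m/d → t_B = 469/0.4436 = 1057 d
Total t = 300.3 + 1057 = 1357 d
   = 1357 / 365 = 3.72 yr

3.72 years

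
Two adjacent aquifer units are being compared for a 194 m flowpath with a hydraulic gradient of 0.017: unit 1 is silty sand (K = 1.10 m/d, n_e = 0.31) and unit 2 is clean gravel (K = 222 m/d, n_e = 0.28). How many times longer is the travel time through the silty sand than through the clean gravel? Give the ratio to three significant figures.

223

Unit 1 (silty sand): v = 1.10×0.017/0.31 = 0.06032 m/d, t = 194/0.06032 = 3216 d
Unit 2 (clean gravel): v = 222×0.017/0.28 = 13.48 m/d, t = 194/13.48 = 14.39 d
t(silty sand) / t(clean gravel) = 3216/14.39 = 223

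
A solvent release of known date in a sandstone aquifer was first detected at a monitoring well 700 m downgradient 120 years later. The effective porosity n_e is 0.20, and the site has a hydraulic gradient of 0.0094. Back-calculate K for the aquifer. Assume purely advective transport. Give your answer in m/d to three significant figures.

0.340 m/d

t = 120 years = 43800 d
v = L / t = 700 / 43800 = 0.01598 m/d
K = v · n / i = 0.01598 × 0.20 / 0.0094 = 0.340 m/d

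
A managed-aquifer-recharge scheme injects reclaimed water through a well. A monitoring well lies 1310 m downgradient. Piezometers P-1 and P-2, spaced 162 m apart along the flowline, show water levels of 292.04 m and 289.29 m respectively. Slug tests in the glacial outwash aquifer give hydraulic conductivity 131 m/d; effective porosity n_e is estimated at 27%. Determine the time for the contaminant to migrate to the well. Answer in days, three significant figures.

159 days

Hydraulic gradient i = (292.04 − 289.29) / 162 = 2.75 / 162 = 0.01698
Darcy flux q = K·i = 131 × 0.01698 = 2.224 m/d
v_s = q/n_e = 2.224/0.27 = 8.236 m/d
t = L / v = 1310 / 8.236 = 159.1 d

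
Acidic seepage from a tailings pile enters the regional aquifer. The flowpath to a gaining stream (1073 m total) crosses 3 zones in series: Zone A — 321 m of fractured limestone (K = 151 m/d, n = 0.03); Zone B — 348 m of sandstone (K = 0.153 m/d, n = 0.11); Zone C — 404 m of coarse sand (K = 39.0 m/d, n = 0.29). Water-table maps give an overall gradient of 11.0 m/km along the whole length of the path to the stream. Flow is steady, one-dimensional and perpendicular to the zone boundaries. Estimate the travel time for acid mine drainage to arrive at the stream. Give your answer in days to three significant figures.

For zones in series the flux q is common to all zones; the equivalent conductivity is the harmonic (thickness-weighted) mean, K_eq = L_total / Σ(L_j/K_j).
Σ(L/K) = 321/151 + 348/0.153 + 404/39.0 = 2.126 + 2275 + 10.36 = 2287 d
K_eq = L_total / Σ(L/K) = 1073 / 2287 = 0.4692 m/d
q = K_eq · i = 0.4692 × 0.011 = 0.005161 m/d (same in every zone)
Zone A: v = q/n = 0.005161/0.03 = 0.1720 m/d → t_A = 321/0.1720 = 1866 d
Zone B: v = q/n = 0.005161/0.11 = 0.04692 m/d → t_B = 348/0.04692 = 7417 d
Zone C: v = q/n = 0.005161/0.29 = 0.01780 m/d → t_C = 404/0.01780 = 22700 d
Total t = 1866 + 7417 + 22700 = 31980 d

32000 days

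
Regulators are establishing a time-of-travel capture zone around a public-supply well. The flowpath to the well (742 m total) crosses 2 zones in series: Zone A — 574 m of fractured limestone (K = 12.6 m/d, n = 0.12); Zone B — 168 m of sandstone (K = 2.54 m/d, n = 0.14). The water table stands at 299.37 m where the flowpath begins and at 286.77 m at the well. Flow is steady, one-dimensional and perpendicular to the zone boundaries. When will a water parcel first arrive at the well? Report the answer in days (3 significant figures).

819 days

Total head drop ΔH = 299.37 − 286.77 = 12.60 m
Steady 1-D flow in series ⇒ the Darcy flux q is identical in every zone and the zone head losses add (resistances L/K in series).
Σ(L/K) = 574/12.6 + 168/2.54 = 45.56 + 66.14 = 111.7 d
q = ΔH / Σ(L/K) = 12.60 / 111.7 = 0.1128 m/d (same in every zone)
Zone A: v = q/n = 0.1128/0.12 = 0.9400 m/d → t_A = 574/0.9400 = 610.6 d
Zone B: v = q/n = 0.1128/0.14 = 0.8057 m/d → t_B = 168/0.8057 = 208.5 d
Total t = 610.6 + 208.5 = 819.1 d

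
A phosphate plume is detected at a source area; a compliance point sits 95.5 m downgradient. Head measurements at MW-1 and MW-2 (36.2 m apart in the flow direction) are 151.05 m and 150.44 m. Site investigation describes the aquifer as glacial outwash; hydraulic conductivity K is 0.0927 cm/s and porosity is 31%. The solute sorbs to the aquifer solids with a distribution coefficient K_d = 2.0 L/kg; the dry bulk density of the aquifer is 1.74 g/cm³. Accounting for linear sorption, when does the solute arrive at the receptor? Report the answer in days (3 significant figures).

Hydraulic gradient i = (151.05 − 150.44) / 36.2 = 0.61 / 36.2 = 0.01685
K = 0.0927 cm/s × 864 = 80.09 m/d
Darcy flux q = K·i = 80.09 × 0.01685 = 1.350 m/d
Seepage velocity v = q / n = 1.350 / 0.31 = 4.354 m/d
Retardation R = 1 + ρ_b·K_d/n = 1 + 1.74×2.0/0.31 = 12.23
Contaminant velocity v_c = v/R = 4.354/12.23 = 0.3561 m/d
t = L/v_c = 95.5/0.3561 = 268.2 d

268 days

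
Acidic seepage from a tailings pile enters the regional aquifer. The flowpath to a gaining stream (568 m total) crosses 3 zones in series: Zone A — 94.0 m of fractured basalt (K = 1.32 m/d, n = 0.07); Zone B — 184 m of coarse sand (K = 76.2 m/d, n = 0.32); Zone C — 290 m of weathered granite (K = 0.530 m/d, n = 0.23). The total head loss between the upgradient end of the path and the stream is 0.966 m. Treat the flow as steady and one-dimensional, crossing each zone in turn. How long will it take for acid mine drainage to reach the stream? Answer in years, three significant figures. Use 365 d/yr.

233 years

Steady 1-D flow in series ⇒ the Darcy flux q is identical in every zone and the zone head losses add (resistances L/K in series).
Σ(L/K) = 94.0/1.32 + 184/76.2 + 290/0.530 = 71.21 + 2.415 + 547.2 = 620.8 d
q = ΔH / Σ(L/K) = 0.966 / 620.8 = 0.001556 m/d (same in every zone)
Zone A: v = q/n = 0.001556/0.07 = 0.02223 m/d → t_A = 94.0/0.02223 = 4229 d
Zone B: v = q/n = 0.001556/0.32 = 0.004863 m/d → t_B = 184/0.004863 = 37840 d
Zone C: v = q/n = 0.001556/0.23 = 0.006766 m/d → t_C = 290/0.006766 = 42860 d
Total t = 4229 + 37840 + 42860 = 84930 d
   = 84930 / 365 = 233 yr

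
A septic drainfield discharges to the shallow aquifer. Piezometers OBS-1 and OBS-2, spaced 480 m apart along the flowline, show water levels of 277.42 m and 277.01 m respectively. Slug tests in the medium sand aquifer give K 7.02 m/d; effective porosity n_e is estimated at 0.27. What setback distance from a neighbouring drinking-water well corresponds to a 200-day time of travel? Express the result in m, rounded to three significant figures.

4.44 m

Hydraulic gradient i = (277.42 − 277.01) / 480 = 0.41 / 480 = 8.542e-4
q = Ki = 7.02 × 8.542e-4 = 0.005996 m/d
v = Ki/n = 7.02·8.542e-4/0.27 = 0.02221 m/d
L = v × T = 0.02221 × 200 = 4.442 m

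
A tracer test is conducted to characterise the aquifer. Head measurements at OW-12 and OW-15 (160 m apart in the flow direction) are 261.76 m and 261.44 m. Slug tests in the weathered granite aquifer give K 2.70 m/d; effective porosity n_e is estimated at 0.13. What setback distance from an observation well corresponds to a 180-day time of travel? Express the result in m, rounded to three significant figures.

7.48 m

Hydraulic gradient i = (261.76 − 261.44) / 160 = 0.32 / 160 = 0.002000
Darcy flux q = K·i = 2.70 × 0.002000 = 0.005400 m/d
v = Ki/n = 2.70·0.002000/0.13 = 0.04154 m/d
L = v × T = 0.04154 × 180 = 7.477 m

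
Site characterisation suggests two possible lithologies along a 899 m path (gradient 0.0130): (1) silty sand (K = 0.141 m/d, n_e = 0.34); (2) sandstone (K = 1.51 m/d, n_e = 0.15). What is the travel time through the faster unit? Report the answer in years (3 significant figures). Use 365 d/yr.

18.8 years

Unit 1 (silty sand): v = 0.141×0.013/0.34 = 0.005391 m/d, t = 899/0.005391 = 166800 d
Unit 2 (sandstone): v = 1.51×0.013/0.15 = 0.1309 m/d, t = 899/0.1309 = 6870 d
Faster: 6870 d / 365 = 18.8 yr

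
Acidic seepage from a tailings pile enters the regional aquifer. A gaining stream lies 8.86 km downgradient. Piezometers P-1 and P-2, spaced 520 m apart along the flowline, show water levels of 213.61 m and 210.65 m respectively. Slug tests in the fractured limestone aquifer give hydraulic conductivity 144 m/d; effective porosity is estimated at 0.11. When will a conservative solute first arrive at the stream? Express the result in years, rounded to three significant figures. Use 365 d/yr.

3.26 years

Hydraulic gradient i = (213.61 − 210.65) / 520 = 2.96 / 520 = 0.005692
Darcy flux q = K·i = 144 × 0.005692 = 0.8197 m/d
Average linear velocity = 0.8197 / 0.11 = 7.452 m/d
L = 8.86 km = 8860 m
t = L / v = 8860 / 7.452 = 1189 d
   = 1189 / 365 = 3.26 yr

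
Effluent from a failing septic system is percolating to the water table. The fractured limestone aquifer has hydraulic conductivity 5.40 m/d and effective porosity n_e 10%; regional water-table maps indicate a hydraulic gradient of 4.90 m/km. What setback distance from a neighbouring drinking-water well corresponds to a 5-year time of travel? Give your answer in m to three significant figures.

Darcy flux q = K·i = 5.40 × 0.0049 = 0.02646 m/d
v = Ki/n = 5.40·0.0049/0.10 = 0.2646 m/d
T = 5 yr × 365 = 1825 d
L = v × T = 0.2646 × 1825 = 482.9 m

483 m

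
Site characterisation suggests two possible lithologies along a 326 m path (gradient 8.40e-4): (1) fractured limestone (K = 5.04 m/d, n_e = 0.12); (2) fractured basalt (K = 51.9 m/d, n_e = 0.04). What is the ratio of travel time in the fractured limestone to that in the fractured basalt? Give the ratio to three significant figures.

Unit 1 (fractured limestone): v = 5.04×8.4e-4/0.12 = 0.03528 m/d, t = 326/0.03528 = 9240 d
Unit 2 (fractured basalt): v = 51.9×8.4e-4/0.04 = 1.090 m/d, t = 326/1.090 = 299.1 d
t(fractured limestone) / t(fractured basalt) = 9240/299.1 = 30.9

30.9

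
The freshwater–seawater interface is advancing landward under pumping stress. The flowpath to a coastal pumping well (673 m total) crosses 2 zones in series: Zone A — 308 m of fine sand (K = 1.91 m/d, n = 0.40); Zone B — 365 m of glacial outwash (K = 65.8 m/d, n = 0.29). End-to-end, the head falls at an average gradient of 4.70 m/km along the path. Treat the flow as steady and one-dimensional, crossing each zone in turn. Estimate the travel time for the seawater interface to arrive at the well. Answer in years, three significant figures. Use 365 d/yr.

For zones in series the flux q is common to all zones; the equivalent conductivity is the harmonic (thickness-weighted) mean, K_eq = L_total / Σ(L_j/K_j).
Σ(L/K) = 308/1.91 + 365/65.8 = 161.3 + 5.547 = 166.8 d
K_eq = L_total / Σ(L/K) = 673 / 166.8 = 4.035 m/d
q = K_eq · i = 4.035 × 0.0047 = 0.01896 m/d (same in every zone)
Zone A: v = q/n = 0.01896/0.40 = 0.04741 m/d → t_A = 308/0.04741 = 6497 d
Zone B: v = q/n = 0.01896/0.29 = 0.06539 m/d → t_B = 365/0.06539 = 5582 d
Total t = 6497 + 5582 = 12080 d
   = 12080 / 365 = 33.1 yr

33.1 years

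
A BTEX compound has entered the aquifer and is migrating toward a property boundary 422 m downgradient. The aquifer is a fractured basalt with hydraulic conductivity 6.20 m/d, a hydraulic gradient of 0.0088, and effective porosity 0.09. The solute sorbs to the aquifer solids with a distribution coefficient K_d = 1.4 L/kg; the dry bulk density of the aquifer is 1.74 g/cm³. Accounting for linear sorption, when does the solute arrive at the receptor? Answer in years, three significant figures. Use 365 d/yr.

q = Ki = 6.20 × 0.0088 = 0.05456 m/d
v = Ki/n = 6.20·0.0088/0.09 = 0.6062 m/d
Retardation R = 1 + ρ_b·K_d/n = 1 + 1.74×1.4/0.09 = 28.07
Contaminant velocity v_c = v/R = 0.6062/28.07 = 0.02160 m/d
t = L/v_c = 422/0.02160 = 19540 d
   = 19540/365 = 53.5 yr

53.5 years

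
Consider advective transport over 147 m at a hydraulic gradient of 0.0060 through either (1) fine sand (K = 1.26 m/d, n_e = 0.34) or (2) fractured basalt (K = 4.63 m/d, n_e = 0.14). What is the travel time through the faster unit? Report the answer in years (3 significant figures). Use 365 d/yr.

Unit 1 (fine sand): v = 1.26×0.0060/0.34 = 0.02224 m/d, t = 147/0.02224 = 6611 d
Unit 2 (fractured basalt): v = 4.63×0.0060/0.14 = 0.1984 m/d, t = 147/0.1984 = 740.8 d
Faster: 740.8 d / 365 = 2.03 yr

2.03 years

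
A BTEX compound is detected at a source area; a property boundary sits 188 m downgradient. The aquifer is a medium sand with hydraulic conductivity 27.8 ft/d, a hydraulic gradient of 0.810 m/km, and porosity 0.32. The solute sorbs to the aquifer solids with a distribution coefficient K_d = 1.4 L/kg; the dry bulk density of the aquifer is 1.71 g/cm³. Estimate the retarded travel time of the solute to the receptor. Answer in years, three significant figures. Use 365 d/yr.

204 years

K = 27.8 ft/d × 0.3048 = 8.473 m/d
q = Ki = 8.473 × 8.1e-4 = 0.006863 m/d
Average linear velocity = 0.006863 / 0.32 = 0.02145 m/d
Retardation R = 1 + ρ_b·K_d/n = 1 + 1.71×1.4/0.32 = 8.481
Contaminant velocity v_c = v/R = 0.02145/8.481 = 0.002529 m/d
t = L/v_c = 188/0.002529 = 74340 d
   = 74340/365 = 204 yr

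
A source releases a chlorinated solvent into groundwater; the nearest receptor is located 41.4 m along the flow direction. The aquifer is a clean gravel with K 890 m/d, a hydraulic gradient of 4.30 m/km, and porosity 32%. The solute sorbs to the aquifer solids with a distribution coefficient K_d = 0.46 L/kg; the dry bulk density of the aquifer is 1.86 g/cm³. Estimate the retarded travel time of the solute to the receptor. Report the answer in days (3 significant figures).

12.7 days

Specific discharge q = 890 × 0.0043 = 3.827 m/d
Seepage velocity v = q / n = 3.827 / 0.32 = 11.96 m/d
Retardation R = 1 + ρ_b·K_d/n = 1 + 1.86×0.46/0.32 = 3.674
Contaminant velocity v_c = v/R = 11.96/3.674 = 3.255 m/d
t = L/v_c = 41.4/3.255 = 12.72 d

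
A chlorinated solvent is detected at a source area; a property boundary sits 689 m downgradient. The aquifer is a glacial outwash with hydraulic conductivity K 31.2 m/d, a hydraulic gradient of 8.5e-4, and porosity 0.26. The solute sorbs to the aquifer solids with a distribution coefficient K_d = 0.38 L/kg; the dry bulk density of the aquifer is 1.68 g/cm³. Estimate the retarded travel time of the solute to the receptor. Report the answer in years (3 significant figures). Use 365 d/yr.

Darcy flux q = K·i = 31.2 × 8.5e-4 = 0.02652 m/d
v_s = q/n_e = 0.02652/0.26 = 0.1020 m/d
Retardation R = 1 + ρ_b·K_d/n = 1 + 1.68×0.38/0.26 = 3.455
Contaminant velocity v_c = v/R = 0.1020/3.455 = 0.02952 m/d
t = L/v_c = 689/0.02952 = 23340 d
   = 23340/365 = 63.9 yr

63.9 years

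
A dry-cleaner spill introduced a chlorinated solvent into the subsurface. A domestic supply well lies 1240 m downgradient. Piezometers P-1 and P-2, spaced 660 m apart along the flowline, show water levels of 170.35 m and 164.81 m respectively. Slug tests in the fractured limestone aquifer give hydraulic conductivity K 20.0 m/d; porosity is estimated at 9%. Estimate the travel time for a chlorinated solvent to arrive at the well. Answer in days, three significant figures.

665 days

Hydraulic gradient i = (170.35 − 164.81) / 660 = 5.54 / 660 = 0.008394
q = Ki = 20.0 × 0.008394 = 0.1679 m/d
Seepage velocity v = q / n = 0.1679 / 0.09 = 1.865 m/d
t = L / v = 1240 / 1.865 = 664.8 d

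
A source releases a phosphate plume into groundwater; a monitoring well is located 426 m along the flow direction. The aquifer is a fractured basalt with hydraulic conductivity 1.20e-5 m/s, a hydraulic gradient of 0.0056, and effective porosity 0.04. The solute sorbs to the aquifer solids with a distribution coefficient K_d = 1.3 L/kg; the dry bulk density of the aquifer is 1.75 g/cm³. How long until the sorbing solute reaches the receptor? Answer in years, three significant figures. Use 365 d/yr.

465 years

K = 1.20e-5 m/s × 86400 s/d = 1.037 m/d
q = Ki = 1.037 × 0.0056 = 0.005806 m/d
v_s = q/n_e = 0.005806/0.04 = 0.1452 m/d
Retardation R = 1 + ρ_b·K_d/n = 1 + 1.75×1.3/0.04 = 57.88
Contaminant velocity v_c = v/R = 0.1452/57.88 = 0.002508 m/d
t = L/v_c = 426/0.002508 = 169900 d
   = 169900/365 = 465 yr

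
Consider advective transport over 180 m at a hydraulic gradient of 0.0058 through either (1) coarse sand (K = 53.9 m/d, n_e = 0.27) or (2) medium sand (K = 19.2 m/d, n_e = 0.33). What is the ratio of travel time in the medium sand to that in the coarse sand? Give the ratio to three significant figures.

3.43

Unit 1 (coarse sand): v = 53.9×0.0058/0.27 = 1.158 m/d, t = 180/1.158 = 155.5 d
Unit 2 (medium sand): v = 19.2×0.0058/0.33 = 0.3375 m/d, t = 180/0.3375 = 533.4 d
t(medium sand) / t(coarse sand) = 533.4/155.5 = 3.43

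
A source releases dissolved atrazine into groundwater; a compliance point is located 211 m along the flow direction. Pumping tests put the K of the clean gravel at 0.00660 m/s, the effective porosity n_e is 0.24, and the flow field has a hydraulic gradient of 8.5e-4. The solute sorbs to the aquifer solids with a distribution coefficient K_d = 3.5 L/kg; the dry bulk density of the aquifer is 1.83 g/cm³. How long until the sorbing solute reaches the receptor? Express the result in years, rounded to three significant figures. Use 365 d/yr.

K = 0.00660 m/s × 86400 s/d = 570.2 m/d
Darcy flux q = K·i = 570.2 × 8.5e-4 = 0.4847 m/d
v_s = q/n_e = 0.4847/0.24 = 2.020 m/d
Retardation R = 1 + ρ_b·K_d/n = 1 + 1.83×3.5/0.24 = 27.69
Contaminant velocity v_c = v/R = 2.020/27.69 = 0.07294 m/d
t = L/v_c = 211/0.07294 = 2893 d
   = 2893/365 = 7.93 yr

7.93 years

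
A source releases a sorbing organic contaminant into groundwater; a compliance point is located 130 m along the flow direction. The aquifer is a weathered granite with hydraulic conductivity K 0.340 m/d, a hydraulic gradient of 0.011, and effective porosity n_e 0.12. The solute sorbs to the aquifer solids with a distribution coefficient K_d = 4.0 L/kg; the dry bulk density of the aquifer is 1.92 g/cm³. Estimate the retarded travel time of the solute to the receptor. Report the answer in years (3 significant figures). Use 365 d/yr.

743 years

Specific discharge q = 0.340 × 0.011 = 0.003740 m/d
v_s = q/n_e = 0.003740/0.12 = 0.03117 m/d
Retardation R = 1 + ρ_b·K_d/n = 1 + 1.92×4.0/0.12 = 65.00
Contaminant velocity v_c = v/R = 0.03117/65.00 = 4.795e-4 m/d
t = L/v_c = 130/4.795e-4 = 271100 d
   = 271100/365 = 743 yr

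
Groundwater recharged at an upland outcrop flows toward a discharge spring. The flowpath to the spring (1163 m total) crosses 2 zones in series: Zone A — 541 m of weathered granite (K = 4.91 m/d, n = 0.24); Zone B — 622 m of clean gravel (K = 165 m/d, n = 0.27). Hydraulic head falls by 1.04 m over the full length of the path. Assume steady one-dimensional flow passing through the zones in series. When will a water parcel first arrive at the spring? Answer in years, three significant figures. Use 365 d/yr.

89.4 years

Continuity: the same q passes through each zone, so ΔH = q·Σ(L_j/K_j) — the zones act as resistances in series.
Σ(L/K) = 541/4.91 + 622/165 = 110.2 + 3.770 = 114.0 d
q = ΔH / Σ(L/K) = 1.04 / 114.0 = 0.009127 m/d (same in every zone)
Zone A: v = q/n = 0.009127/0.24 = 0.03803 m/d → t_A = 541/0.03803 = 14230 d
Zone B: v = q/n = 0.009127/0.27 = 0.03380 m/d → t_B = 622/0.03380 = 18400 d
Total t = 14230 + 18400 = 32630 d
   = 32630 / 365 = 89.4 yr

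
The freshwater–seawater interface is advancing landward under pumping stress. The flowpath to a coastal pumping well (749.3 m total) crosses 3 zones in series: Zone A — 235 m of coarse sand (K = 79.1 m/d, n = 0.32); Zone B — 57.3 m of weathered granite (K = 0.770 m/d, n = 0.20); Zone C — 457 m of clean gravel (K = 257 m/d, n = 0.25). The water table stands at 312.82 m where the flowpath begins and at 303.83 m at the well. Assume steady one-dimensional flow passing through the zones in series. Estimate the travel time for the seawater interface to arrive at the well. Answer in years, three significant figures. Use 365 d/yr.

Total head drop ΔH = 312.82 − 303.83 = 8.99 m
Steady 1-D flow in series ⇒ the Darcy flux q is identical in every zone and the zone head losses add (resistances L/K in series).
Σ(L/K) = 235/79.1 + 57.3/0.770 + 457/257 = 2.971 + 74.42 + 1.778 = 79.16 d
q = ΔH / Σ(L/K) = 8.99 / 79.16 = 0.1136 m/d (same in every zone)
Zone A: v = q/n = 0.1136/0.32 = 0.3549 m/d → t_A = 235/0.3549 = 662.2 d
Zone B: v = q/n = 0.1136/0.20 = 0.5678 m/d → t_B = 57.3/0.5678 = 100.9 d
Zone C: v = q/n = 0.1136/0.25 = 0.4542 m/d → t_C = 457/0.4542 = 1006 d
Total t = 662.2 + 100.9 + 1006 = 1769 d
   = 1769 / 365 = 4.85 yr

4.85 years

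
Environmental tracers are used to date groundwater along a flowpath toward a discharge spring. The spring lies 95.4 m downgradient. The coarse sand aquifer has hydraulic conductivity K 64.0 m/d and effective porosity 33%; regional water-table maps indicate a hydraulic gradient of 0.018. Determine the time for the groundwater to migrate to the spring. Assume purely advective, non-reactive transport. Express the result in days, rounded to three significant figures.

27.3 days

Darcy flux q = K·i = 64.0 × 0.018 = 1.152 m/d
v_s = q/n_e = 1.152/0.33 = 3.491 m/d
t = L / v = 95.4 / 3.491 = 27.33 d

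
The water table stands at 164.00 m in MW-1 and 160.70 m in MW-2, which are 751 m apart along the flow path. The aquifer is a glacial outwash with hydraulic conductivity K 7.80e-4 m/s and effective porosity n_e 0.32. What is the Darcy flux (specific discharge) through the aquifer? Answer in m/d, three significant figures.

Hydraulic gradient i = (164.00 − 160.70) / 751 = 3.30 / 751 = 0.004394
K = 7.80e-4 m/s × 86400 s/d = 67.39 m/d
Specific discharge q = 67.39 × 0.004394 = 0.2961 m/d

0.296 m/d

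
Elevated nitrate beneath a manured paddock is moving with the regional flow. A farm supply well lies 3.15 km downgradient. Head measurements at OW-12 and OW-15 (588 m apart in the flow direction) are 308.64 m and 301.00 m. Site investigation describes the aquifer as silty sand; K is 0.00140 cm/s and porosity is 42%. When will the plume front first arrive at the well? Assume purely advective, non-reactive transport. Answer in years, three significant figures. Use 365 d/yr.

231 years

Hydraulic gradient i = (308.64 − 301.00) / 588 = 7.64 / 588 = 0.01299
K = 0.00140 cm/s × 864 = 1.210 m/d
Darcy flux q = K·i = 1.210 × 0.01299 = 0.01572 m/d
Average linear velocity = 0.01572 / 0.42 = 0.03742 m/d
L = 3.15 km = 3150 m
t = L / v = 3150 / 0.03742 = 84180 d
   = 84180 / 365 = 231 yr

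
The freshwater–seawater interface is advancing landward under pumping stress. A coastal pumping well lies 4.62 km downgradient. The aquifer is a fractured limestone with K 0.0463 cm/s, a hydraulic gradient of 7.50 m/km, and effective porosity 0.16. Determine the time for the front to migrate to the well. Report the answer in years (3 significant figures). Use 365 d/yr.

6.75 years

K = 0.0463 cm/s × 864 = 40.00 m/d
Darcy flux q = K·i = 40.00 × 0.0075 = 0.3000 m/d
v_s = q/n_e = 0.3000/0.16 = 1.875 m/d
L = 4.62 km = 4620 m
t = L / v = 4620 / 1.875 = 2464 d
   = 2464 / 365 = 6.75 yr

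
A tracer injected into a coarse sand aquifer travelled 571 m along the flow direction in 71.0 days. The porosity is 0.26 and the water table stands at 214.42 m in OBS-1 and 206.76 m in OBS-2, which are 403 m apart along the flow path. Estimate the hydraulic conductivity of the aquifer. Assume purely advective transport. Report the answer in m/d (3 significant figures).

Hydraulic gradient i = (214.42 − 206.76) / 403 = 7.66 / 403 = 0.01901
v = L / t = 571 / 71.0 = 8.042 m/d
K = v · n / i = 8.042 × 0.26 / 0.01901 = 110 m/d

110 m/d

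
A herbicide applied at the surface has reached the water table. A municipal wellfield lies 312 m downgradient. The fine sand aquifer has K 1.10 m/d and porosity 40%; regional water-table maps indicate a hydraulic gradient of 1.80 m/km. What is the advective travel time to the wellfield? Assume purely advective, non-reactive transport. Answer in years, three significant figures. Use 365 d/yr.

Specific discharge q = 1.10 × 0.0018 = 0.001980 m/d
Average linear velocity = 0.001980 / 0.40 = 0.004950 m/d
t = L / v = 312 / 0.004950 = 63030 d
   = 63030 / 365 = 173 yr

173 years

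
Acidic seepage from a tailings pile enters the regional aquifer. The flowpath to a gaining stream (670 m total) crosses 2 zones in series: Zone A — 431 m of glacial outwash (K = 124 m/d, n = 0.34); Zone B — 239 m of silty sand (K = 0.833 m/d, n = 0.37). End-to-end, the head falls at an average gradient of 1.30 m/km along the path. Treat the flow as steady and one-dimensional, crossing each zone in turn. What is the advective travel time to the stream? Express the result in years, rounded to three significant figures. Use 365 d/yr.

Steady 1-D flow in series ⇒ the Darcy flux q is identical in every zone and the zone head losses add (resistances L/K in series).
Σ(L/K) = 431/124 + 239/0.833 = 3.476 + 286.9 = 290.4 d
K_eq = L_total / Σ(L/K) = 670 / 290.4 = 2.307 m/d
q = K_eq · i = 2.307 × 0.0013 = 0.002999 m/d (same in every zone)
Zone A: v = q/n = 0.002999/0.34 = 0.008822 m/d → t_A = 431/0.008822 = 48860 d
Zone B: v = q/n = 0.002999/0.37 = 0.008107 m/d → t_B = 239/0.008107 = 29480 d
Total t = 48860 + 29480 = 78340 d
   = 78340 / 365 = 215 yr

215 years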